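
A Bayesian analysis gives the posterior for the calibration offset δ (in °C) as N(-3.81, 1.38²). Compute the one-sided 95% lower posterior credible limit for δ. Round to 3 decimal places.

Need L with P(δ ≥ L) = 0.95: L = -3.81 − z_{0.05}·1.38.
z = 1.645; L = -3.81 − 1.645 × 1.38 = -6.080.

-6.080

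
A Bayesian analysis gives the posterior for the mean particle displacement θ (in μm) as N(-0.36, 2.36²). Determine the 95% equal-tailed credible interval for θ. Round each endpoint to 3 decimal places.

The posterior is symmetric, so the 95% equal-tailed interval is θ = -0.36 ± z·2.36 with z = 1.960.
Half-width: 1.960 × 2.36 = 4.626.
-0.36 − 4.626 = -4.986; -0.36 + 4.626 = 4.266.

[-4.986, 4.266]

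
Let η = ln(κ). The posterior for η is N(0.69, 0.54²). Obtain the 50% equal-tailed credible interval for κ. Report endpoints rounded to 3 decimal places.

[1.385, 2.870]

On the log scale the 50% interval is 0.69 ± 0.674 × 0.54 = [0.3258, 1.0542].
Exponentiate: [e^0.3258, e^1.0542] = [1.385, 2.870].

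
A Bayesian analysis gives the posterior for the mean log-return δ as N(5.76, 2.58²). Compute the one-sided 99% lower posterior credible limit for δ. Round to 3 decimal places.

-0.242

Need L with P(δ ≥ L) = 0.99: L = 5.76 − z_{0.01}·2.58.
z = 2.326; L = 5.76 − 2.326 × 2.58 = -0.242.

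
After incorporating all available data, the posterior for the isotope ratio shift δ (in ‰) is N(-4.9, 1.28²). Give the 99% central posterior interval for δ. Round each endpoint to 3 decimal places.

The posterior is symmetric, so the 99% equal-tailed interval is δ = -4.9 ± z·1.28 with z = 2.576.
Half-width: 2.576 × 1.28 = 3.297.
-4.9 − 3.297 = -8.197; -4.9 + 3.297 = -1.603.

[-8.197, -1.603]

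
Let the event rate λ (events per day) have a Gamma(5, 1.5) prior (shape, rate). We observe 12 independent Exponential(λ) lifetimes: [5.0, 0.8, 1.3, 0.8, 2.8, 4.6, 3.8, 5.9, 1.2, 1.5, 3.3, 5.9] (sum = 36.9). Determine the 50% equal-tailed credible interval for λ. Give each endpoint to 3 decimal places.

[0.366, 0.510]

Posterior: Gamma(5+12, 1.5+36.9) = Gamma(17, 38.4) (shape, rate).
Equal-tailed 50% interval: Gamma(17, 38.4) quantiles at 0.25 and 0.75.
Posterior mean ≈ 0.443, SD ≈ 0.107; a Normal approximation gives roughly [0.370, 0.515].
Exact: lower = 0.366; upper = 0.510.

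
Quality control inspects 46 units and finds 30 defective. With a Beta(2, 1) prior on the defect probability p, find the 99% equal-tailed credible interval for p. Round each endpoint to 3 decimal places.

Posterior: Beta(2+30, 1+16) = Beta(32, 17).
Equal-tailed 99% interval: the 0.005 and 0.995 quantiles of Beta(32, 17).
Posterior mean ≈ 0.653, SD ≈ 0.067; a Normal approximation gives roughly [0.480, 0.826].
Exact: F⁻¹(0.005) = 0.471; F⁻¹(0.995) = 0.812.

[0.471, 0.812]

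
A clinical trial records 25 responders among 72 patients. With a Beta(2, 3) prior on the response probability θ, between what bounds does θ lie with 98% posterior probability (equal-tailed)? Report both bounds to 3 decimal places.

Posterior: Beta(2+25, 3+47) = Beta(27, 50).
Equal-tailed 98% interval: the 0.01 and 0.99 quantiles of Beta(27, 50).
Posterior mean ≈ 0.351, SD ≈ 0.054; a Normal approximation gives roughly [0.225, 0.476].
Exact: F⁻¹(0.01) = 0.232; F⁻¹(0.99) = 0.481.

[0.232, 0.481]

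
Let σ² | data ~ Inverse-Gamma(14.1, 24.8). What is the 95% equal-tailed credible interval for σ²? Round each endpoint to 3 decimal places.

[1.109, 3.209]

Inverse-Gamma(14.1, 24.8) quantiles: F⁻¹(0.025) and F⁻¹(0.975).
Equivalently, 1/σ² ~ Gamma(14.1, rate = 24.8); invert its 0.975 and 0.025 quantiles.
Posterior mean ≈ 1.893, SD ≈ 0.544; a Normal approximation gives roughly [0.826, 2.960].
Exact: lower = 1.109; upper = 3.209.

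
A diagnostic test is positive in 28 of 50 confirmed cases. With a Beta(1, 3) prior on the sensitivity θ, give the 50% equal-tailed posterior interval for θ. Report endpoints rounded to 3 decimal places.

[0.491, 0.583]

Posterior: Beta(1+28, 3+22) = Beta(29, 25).
Equal-tailed 50% interval: the 0.25 and 0.75 quantiles of Beta(29, 25).
Posterior mean ≈ 0.537, SD ≈ 0.067; a Normal approximation gives roughly [0.492, 0.582].
Exact: F⁻¹(0.25) = 0.491; F⁻¹(0.75) = 0.583.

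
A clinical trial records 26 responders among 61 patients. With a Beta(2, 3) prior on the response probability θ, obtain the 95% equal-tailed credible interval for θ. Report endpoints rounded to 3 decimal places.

[0.308, 0.544]

Posterior: Beta(2+26, 3+35) = Beta(28, 38).
Equal-tailed 95% interval: the 0.025 and 0.975 quantiles of Beta(28, 38).
Posterior mean ≈ 0.424, SD ≈ 0.060; a Normal approximation gives roughly [0.306, 0.543].
Exact: F⁻¹(0.025) = 0.308; F⁻¹(0.975) = 0.544.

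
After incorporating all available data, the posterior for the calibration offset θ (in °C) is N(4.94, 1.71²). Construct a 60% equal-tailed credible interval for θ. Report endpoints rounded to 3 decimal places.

The posterior is symmetric, so the 60% equal-tailed interval is θ = 4.94 ± z·1.71 with z = 0.842.
Half-width: 0.842 × 1.71 = 1.439.
4.94 − 1.439 = 3.501; 4.94 + 1.439 = 6.379.

[3.501, 6.379]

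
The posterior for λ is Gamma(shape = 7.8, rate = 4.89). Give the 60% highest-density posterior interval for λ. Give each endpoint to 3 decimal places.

The posterior is unimodal and skewed, so the HPD interval has equal density at both endpoints and is the shortest 60% interval.
Solving f(0.984) = f(1.896) with F(1.896) − F(0.984) = 0.60 gives [0.984, 1.896].
For comparison, the equal-tailed interval is [1.106, 2.045]; the HPD is narrower and shifted toward the mode.

[0.984, 1.896]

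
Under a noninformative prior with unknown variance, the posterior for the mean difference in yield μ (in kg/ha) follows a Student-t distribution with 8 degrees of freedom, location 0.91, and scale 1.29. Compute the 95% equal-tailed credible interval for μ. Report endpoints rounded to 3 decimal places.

The t_8 distribution is symmetric; the 95% interval is 0.91 ± t·1.29 with t_{0.975,8} = 2.306.
Half-width: 2.306 × 1.29 = 2.975.
0.91 − 2.975 = -2.065; 0.91 + 2.975 = 3.885.

[-2.065, 3.885]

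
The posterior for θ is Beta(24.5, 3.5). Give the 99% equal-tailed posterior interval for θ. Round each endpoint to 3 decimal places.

Posterior: Beta(24.5, 3.5).
Equal-tailed 99% interval: the 0.005 and 0.995 quantiles of Beta(24.5, 3.5).
Posterior mean ≈ 0.875, SD ≈ 0.061; a Normal approximation gives roughly [0.717, 1.033].
Exact: F⁻¹(0.005) = 0.674; F⁻¹(0.995) = 0.981.

[0.674, 0.981]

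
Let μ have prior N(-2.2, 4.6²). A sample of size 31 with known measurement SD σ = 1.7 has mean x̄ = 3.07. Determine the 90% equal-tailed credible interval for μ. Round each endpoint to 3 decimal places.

[2.546, 3.548]

Posterior precision = 1/4.6² + 31/1.7² = 0.0473 + 10.7266 = 10.7739, so posterior SD = 0.3047.
Posterior mean = (-2.2/4.6² + 31·3.07/1.7²) / 10.7739 = 3.0469.
Interval: 3.0469 ± 1.645 × 0.3047 → [2.546, 3.548].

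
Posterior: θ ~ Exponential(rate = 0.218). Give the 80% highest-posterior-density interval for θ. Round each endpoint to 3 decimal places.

The exponential density is strictly decreasing on [0, ∞), so the HPD interval is anchored at 0: [0, q] with P(θ ≤ q) = 0.80.
q = −ln(1 − 0.80) / 0.218 = 1.6094 / 0.218 = 7.383.

[0.000, 7.383]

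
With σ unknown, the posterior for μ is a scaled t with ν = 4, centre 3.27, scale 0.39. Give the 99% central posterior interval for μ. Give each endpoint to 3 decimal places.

[1.474, 5.066]

The t_4 distribution is symmetric; the 99% interval is 3.27 ± t·0.39 with t_{0.995,4} = 4.604.
Half-width: 4.604 × 0.39 = 1.796.
3.27 − 1.796 = 1.474; 3.27 + 1.796 = 5.066.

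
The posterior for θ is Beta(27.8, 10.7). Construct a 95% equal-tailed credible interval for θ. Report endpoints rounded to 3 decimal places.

Posterior: Beta(27.8, 10.7).
Equal-tailed 95% interval: the 0.025 and 0.975 quantiles of Beta(27.8, 10.7).
Posterior mean ≈ 0.722, SD ≈ 0.071; a Normal approximation gives roughly [0.582, 0.862].
Exact: F⁻¹(0.025) = 0.573; F⁻¹(0.975) = 0.850.

[0.573, 0.850]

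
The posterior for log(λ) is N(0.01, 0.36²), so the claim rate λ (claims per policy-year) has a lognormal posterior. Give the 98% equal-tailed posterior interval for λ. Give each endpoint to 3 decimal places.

On the log scale the 98% interval is 0.01 ± 2.326 × 0.36 = [-0.8275, 0.8475].
Exponentiate: [e^-0.8275, e^0.8475] = [0.437, 2.334].

[0.437, 2.334]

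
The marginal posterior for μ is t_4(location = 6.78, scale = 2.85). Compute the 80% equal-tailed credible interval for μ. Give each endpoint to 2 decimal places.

The t_4 distribution is symmetric; the 80% interval is 6.78 ± t·2.85 with t_{0.9,4} = 1.533.
Half-width: 1.533 × 2.85 = 4.37.
6.78 − 4.37 = 2.41; 6.78 + 4.37 = 11.15.

[2.41, 11.15]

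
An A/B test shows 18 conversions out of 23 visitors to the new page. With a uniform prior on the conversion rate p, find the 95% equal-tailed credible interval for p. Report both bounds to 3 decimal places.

Posterior: Beta(1+18, 1+5) = Beta(19, 6).
Equal-tailed 95% interval: the 0.025 and 0.975 quantiles of Beta(19, 6).
Posterior mean ≈ 0.760, SD ≈ 0.084; a Normal approximation gives roughly [0.596, 0.924].
Exact: F⁻¹(0.025) = 0.578; F⁻¹(0.975) = 0.902.

[0.578, 0.902]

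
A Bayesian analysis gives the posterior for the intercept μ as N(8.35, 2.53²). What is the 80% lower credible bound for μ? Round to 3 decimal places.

6.221

Need L with P(μ ≥ L) = 0.80: L = 8.35 − z_{0.2}·2.53.
z = 0.842; L = 8.35 − 0.842 × 2.53 = 6.221.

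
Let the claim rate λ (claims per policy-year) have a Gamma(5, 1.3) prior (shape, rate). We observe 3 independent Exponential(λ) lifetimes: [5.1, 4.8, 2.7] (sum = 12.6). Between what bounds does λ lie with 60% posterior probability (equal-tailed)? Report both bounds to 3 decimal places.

[0.401, 0.736]

Posterior: Gamma(5+3, 1.3+12.6) = Gamma(8, 13.9) (shape, rate).
Equal-tailed 60% interval: Gamma(8, 13.9) quantiles at 0.2 and 0.8.
Posterior mean ≈ 0.576, SD ≈ 0.203; a Normal approximation gives roughly [0.404, 0.747].
Exact: lower = 0.401; upper = 0.736.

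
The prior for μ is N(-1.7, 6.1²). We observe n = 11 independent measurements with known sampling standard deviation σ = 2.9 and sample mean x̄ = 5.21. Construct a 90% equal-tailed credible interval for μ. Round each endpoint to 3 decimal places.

[3.647, 6.495]

Posterior precision = 1/6.1² + 11/2.9² = 0.0269 + 1.3080 = 1.3348, so posterior SD = 0.8655.
Posterior mean = (-1.7/6.1² + 11·5.21/2.9²) / 1.3348 = 5.0709.
Interval: 5.0709 ± 1.645 × 0.8655 → [3.647, 6.495].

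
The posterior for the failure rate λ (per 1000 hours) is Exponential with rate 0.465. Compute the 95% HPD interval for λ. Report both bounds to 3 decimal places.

The exponential density is strictly decreasing on [0, ∞), so the HPD interval is anchored at 0: [0, q] with P(λ ≤ q) = 0.95.
q = −ln(1 − 0.95) / 0.465 = 2.9957 / 0.465 = 6.442.

[0.000, 6.442]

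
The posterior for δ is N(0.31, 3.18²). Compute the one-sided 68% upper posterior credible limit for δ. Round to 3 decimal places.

1.797

Need U with P(δ ≤ U) = 0.68: U = 0.31 + z_{0.32}·3.18.
z = 0.468; U = 0.31 + 0.468 × 3.18 = 1.797.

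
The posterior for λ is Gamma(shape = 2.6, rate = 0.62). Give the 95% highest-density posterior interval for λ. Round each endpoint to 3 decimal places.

The posterior is unimodal and skewed, so the HPD interval has equal density at both endpoints and is the shortest 95% interval.
Solving f(0.283) = f(9.288) with F(9.288) − F(0.283) = 0.95 gives [0.283, 9.288].
For comparison, the equal-tailed interval is [0.732, 10.614]; the HPD is narrower and shifted toward the mode.

[0.283, 9.288]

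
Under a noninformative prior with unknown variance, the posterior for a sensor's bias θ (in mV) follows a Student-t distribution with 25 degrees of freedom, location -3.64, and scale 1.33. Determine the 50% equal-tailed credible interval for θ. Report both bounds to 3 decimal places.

[-4.550, -2.730]

The t_25 distribution is symmetric; the 50% interval is -3.64 ± t·1.33 with t_{0.75,25} = 0.684.
Half-width: 0.684 × 1.33 = 0.910.
-3.64 − 0.910 = -4.550; -3.64 + 0.910 = -2.730.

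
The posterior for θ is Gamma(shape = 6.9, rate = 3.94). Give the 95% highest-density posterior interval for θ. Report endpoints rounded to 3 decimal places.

[0.581, 3.077]

The posterior is unimodal and skewed, so the HPD interval has equal density at both endpoints and is the shortest 95% interval.
Solving f(0.581) = f(3.077) with F(3.077) − F(0.581) = 0.95 gives [0.581, 3.077].
For comparison, the equal-tailed interval is [0.698, 3.280]; the HPD is narrower and shifted toward the mode.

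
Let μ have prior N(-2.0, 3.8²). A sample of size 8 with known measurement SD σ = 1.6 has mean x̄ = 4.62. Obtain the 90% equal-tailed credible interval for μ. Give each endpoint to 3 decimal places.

Posterior precision = 1/3.8² + 8/1.6² = 0.0693 + 3.1250 = 3.1943, so posterior SD = 0.5595.
Posterior mean = (-2.0/3.8² + 8·4.62/1.6²) / 3.1943 = 4.4765.
Interval: 4.4765 ± 1.645 × 0.5595 → [3.556, 5.397].

[3.556, 5.397]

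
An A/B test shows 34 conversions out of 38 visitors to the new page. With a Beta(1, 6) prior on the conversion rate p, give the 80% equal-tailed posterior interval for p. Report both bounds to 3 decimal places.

[0.696, 0.854]

Posterior: Beta(1+34, 6+4) = Beta(35, 10).
Equal-tailed 80% interval: the 0.1 and 0.9 quantiles of Beta(35, 10).
Posterior mean ≈ 0.778, SD ≈ 0.061; a Normal approximation gives roughly [0.699, 0.856].
Exact: F⁻¹(0.1) = 0.696; F⁻¹(0.9) = 0.854.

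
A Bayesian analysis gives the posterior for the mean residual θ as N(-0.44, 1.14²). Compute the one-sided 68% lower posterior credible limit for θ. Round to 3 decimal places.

Need L with P(θ ≥ L) = 0.68: L = -0.44 − z_{0.32}·1.14.
z = 0.468; L = -0.44 − 0.468 × 1.14 = -0.973.

-0.973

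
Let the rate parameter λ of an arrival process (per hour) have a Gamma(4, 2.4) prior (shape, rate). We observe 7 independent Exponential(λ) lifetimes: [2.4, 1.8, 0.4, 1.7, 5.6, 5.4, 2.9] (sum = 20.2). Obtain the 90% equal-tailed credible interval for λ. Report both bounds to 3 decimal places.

Posterior: Gamma(4+7, 2.4+20.2) = Gamma(11, 22.6) (shape, rate).
Equal-tailed 90% interval: Gamma(11, 22.6) quantiles at 0.05 and 0.95.
Posterior mean ≈ 0.487, SD ≈ 0.147; a Normal approximation gives roughly [0.245, 0.728].
Exact: lower = 0.273; upper = 0.751.

[0.273, 0.751]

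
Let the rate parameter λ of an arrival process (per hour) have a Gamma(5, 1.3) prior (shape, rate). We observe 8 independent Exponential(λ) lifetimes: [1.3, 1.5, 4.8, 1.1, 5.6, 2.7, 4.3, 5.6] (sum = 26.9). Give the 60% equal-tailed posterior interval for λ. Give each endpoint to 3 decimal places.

[0.351, 0.564]

Posterior: Gamma(5+8, 1.3+26.9) = Gamma(13, 28.2) (shape, rate).
Equal-tailed 60% interval: Gamma(13, 28.2) quantiles at 0.2 and 0.8.
Posterior mean ≈ 0.461, SD ≈ 0.128; a Normal approximation gives roughly [0.353, 0.569].
Exact: lower = 0.351; upper = 0.564.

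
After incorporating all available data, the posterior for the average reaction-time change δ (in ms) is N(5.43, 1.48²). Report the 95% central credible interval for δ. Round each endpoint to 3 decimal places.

The posterior is symmetric, so the 95% equal-tailed interval is δ = 5.43 ± z·1.48 with z = 1.960.
Half-width: 1.960 × 1.48 = 2.901.
5.43 − 2.901 = 2.529; 5.43 + 2.901 = 8.331.

[2.529, 8.331]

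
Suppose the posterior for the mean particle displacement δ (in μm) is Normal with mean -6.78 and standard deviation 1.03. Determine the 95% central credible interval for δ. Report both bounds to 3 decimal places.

The posterior is symmetric, so the 95% equal-tailed interval is δ = -6.78 ± z·1.03 with z = 1.960.
Half-width: 1.960 × 1.03 = 2.019.
-6.78 − 2.019 = -8.799; -6.78 + 2.019 = -4.761.

[-8.799, -4.761]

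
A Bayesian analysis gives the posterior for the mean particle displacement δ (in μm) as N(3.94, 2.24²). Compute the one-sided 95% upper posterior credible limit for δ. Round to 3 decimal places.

7.624

Need U with P(δ ≤ U) = 0.95: U = 3.94 + z_{0.05}·2.24.
z = 1.645; U = 3.94 + 1.645 × 2.24 = 7.624.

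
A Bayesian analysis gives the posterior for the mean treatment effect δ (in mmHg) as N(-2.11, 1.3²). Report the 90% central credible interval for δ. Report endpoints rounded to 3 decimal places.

The posterior is symmetric, so the 90% equal-tailed interval is δ = -2.11 ± z·1.3 with z = 1.645.
Half-width: 1.645 × 1.3 = 2.138.
-2.11 − 2.138 = -4.248; -2.11 + 2.138 = 0.028.

[-4.248, 0.028]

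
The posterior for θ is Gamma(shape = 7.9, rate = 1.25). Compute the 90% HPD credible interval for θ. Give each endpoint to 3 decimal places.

The posterior is unimodal and skewed, so the HPD interval has equal density at both endpoints and is the shortest 90% interval.
Solving f(2.718) = f(9.793) with F(9.793) − F(2.718) = 0.90 gives [2.718, 9.793].
For comparison, the equal-tailed interval is [3.128, 10.415]; the HPD is narrower and shifted toward the mode.

[2.718, 9.793]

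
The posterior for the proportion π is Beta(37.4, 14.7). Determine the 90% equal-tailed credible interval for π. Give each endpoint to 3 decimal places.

[0.612, 0.815]

Posterior: Beta(37.4, 14.7).
Equal-tailed 90% interval: the 0.05 and 0.95 quantiles of Beta(37.4, 14.7).
Posterior mean ≈ 0.718, SD ≈ 0.062; a Normal approximation gives roughly [0.616, 0.819].
Exact: F⁻¹(0.05) = 0.612; F⁻¹(0.95) = 0.815.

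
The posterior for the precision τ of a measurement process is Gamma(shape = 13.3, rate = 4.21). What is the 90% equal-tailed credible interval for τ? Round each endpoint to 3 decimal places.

Posterior: Gamma(shape 13.3, rate 4.21).
Equal-tailed 90% interval: Gamma(13.3, 4.21) quantiles at 0.05 and 0.95.
Posterior mean ≈ 3.159, SD ≈ 0.866; a Normal approximation gives roughly [1.734, 4.584].
Exact: lower = 1.881; upper = 4.706.

[1.881, 4.706]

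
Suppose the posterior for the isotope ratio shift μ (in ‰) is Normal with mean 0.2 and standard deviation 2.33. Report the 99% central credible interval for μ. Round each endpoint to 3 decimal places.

The posterior is symmetric, so the 99% equal-tailed interval is μ = 0.2 ± z·2.33 with z = 2.576.
Half-width: 2.576 × 2.33 = 6.002.
0.2 − 6.002 = -5.802; 0.2 + 6.002 = 6.202.

[-5.802, 6.202]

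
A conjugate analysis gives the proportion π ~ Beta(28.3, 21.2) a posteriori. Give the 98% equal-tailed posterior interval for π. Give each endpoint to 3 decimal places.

[0.408, 0.727]

Posterior: Beta(28.3, 21.2).
Equal-tailed 98% interval: the 0.01 and 0.99 quantiles of Beta(28.3, 21.2).
Posterior mean ≈ 0.572, SD ≈ 0.070; a Normal approximation gives roughly [0.410, 0.734].
Exact: F⁻¹(0.01) = 0.408; F⁻¹(0.99) = 0.727.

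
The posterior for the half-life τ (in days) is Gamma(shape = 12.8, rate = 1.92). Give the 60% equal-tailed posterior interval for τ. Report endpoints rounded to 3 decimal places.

Posterior: Gamma(shape 12.8, rate 1.92).
Equal-tailed 60% interval: Gamma(12.8, 1.92) quantiles at 0.2 and 0.8.
Posterior mean ≈ 6.667, SD ≈ 1.863; a Normal approximation gives roughly [5.098, 8.235].
Exact: lower = 5.070; upper = 8.163.

[5.070, 8.163]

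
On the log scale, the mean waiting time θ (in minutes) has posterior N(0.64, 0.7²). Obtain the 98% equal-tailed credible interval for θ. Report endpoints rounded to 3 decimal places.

[0.372, 9.664]

On the log scale the 98% interval is 0.64 ± 2.326 × 0.7 = [-0.9884, 2.2684].
Exponentiate: [e^-0.9884, e^2.2684] = [0.372, 9.664].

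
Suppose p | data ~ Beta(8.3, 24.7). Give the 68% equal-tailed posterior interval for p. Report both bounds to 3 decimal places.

Posterior: Beta(8.3, 24.7).
Equal-tailed 68% interval: the 0.16 and 0.84 quantiles of Beta(8.3, 24.7).
Posterior mean ≈ 0.252, SD ≈ 0.074; a Normal approximation gives roughly [0.178, 0.326].
Exact: F⁻¹(0.16) = 0.177; F⁻¹(0.84) = 0.326.

[0.177, 0.326]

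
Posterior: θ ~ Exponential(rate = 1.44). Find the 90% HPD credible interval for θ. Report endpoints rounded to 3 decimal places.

[0.000, 1.599]

The exponential density is strictly decreasing on [0, ∞), so the HPD interval is anchored at 0: [0, q] with P(θ ≤ q) = 0.90.
q = −ln(1 − 0.90) / 1.44 = 2.3026 / 1.44 = 1.599.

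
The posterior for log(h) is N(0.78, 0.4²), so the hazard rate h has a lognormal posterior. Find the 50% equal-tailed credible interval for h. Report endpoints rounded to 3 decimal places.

On the log scale the 50% interval is 0.78 ± 0.674 × 0.4 = [0.5102, 1.0498].
Exponentiate: [e^0.5102, e^1.0498] = [1.666, 2.857].

[1.666, 2.857]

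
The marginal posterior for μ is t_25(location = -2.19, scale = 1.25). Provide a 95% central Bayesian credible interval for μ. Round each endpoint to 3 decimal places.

The t_25 distribution is symmetric; the 95% interval is -2.19 ± t·1.25 with t_{0.975,25} = 2.060.
Half-width: 2.060 × 1.25 = 2.574.
-2.19 − 2.574 = -4.764; -2.19 + 2.574 = 0.384.

[-4.764, 0.384]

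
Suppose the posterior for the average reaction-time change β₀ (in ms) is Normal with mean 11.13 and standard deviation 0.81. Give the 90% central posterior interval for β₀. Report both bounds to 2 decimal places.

[9.80, 12.46]

The posterior is symmetric, so the 90% equal-tailed interval is β₀ = 11.13 ± z·0.81 with z = 1.645.
Half-width: 1.645 × 0.81 = 1.33.
11.13 − 1.33 = 9.80; 11.13 + 1.33 = 12.46.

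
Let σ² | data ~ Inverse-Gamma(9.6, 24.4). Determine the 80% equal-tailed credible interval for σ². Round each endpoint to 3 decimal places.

Inverse-Gamma(9.6, 24.4) quantiles: F⁻¹(0.1) and F⁻¹(0.9).
Equivalently, 1/σ² ~ Gamma(9.6, rate = 24.4); invert its 0.9 and 0.1 quantiles.
Posterior mean ≈ 2.837, SD ≈ 1.029; a Normal approximation gives roughly [1.518, 4.156].
Exact: lower = 1.778; upper = 4.133.

[1.778, 4.133]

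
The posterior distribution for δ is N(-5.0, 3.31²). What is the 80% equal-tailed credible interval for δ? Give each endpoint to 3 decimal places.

[-9.242, -0.758]

The posterior is symmetric, so the 80% equal-tailed interval is δ = -5.0 ± z·3.31 with z = 1.282.
Half-width: 1.282 × 3.31 = 4.242.
-5.0 − 4.242 = -9.242; -5.0 + 4.242 = -0.758.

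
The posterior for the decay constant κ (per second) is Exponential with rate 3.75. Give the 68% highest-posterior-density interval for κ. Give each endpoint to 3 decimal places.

The exponential density is strictly decreasing on [0, ∞), so the HPD interval is anchored at 0: [0, q] with P(κ ≤ q) = 0.68.
q = −ln(1 − 0.68) / 3.75 = 1.1394 / 3.75 = 0.304.

[0.000, 0.304]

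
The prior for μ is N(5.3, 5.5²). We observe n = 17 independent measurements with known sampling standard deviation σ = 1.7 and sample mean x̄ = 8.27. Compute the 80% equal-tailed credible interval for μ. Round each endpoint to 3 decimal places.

[7.726, 8.780]

Posterior precision = 1/5.5² + 17/1.7² = 0.0331 + 5.8824 = 5.9154, so posterior SD = 0.4112.
Posterior mean = (5.3/5.5² + 17·8.27/1.7²) / 5.9154 = 8.2534.
Interval: 8.2534 ± 1.282 × 0.4112 → [7.726, 8.780].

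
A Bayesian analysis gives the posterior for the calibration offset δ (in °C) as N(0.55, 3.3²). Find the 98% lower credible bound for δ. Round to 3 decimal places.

Need L with P(δ ≥ L) = 0.98: L = 0.55 − z_{0.02}·3.3.
z = 2.054; L = 0.55 − 2.054 × 3.3 = -6.227.

-6.227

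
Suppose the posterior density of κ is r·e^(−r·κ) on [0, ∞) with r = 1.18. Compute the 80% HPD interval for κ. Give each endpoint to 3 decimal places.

The exponential density is strictly decreasing on [0, ∞), so the HPD interval is anchored at 0: [0, q] with P(κ ≤ q) = 0.80.
q = −ln(1 − 0.80) / 1.18 = 1.6094 / 1.18 = 1.364.

[0.000, 1.364]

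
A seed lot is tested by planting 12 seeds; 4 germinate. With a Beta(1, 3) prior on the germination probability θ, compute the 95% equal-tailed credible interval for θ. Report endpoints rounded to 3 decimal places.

[0.118, 0.551]

Posterior: Beta(1+4, 3+8) = Beta(5, 11).
Equal-tailed 95% interval: the 0.025 and 0.975 quantiles of Beta(5, 11).
Posterior mean ≈ 0.312, SD ≈ 0.112; a Normal approximation gives roughly [0.092, 0.533].
Exact: F⁻¹(0.025) = 0.118; F⁻¹(0.975) = 0.551.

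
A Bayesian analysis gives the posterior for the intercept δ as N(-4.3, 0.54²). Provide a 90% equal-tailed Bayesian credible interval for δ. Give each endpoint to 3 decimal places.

The posterior is symmetric, so the 90% equal-tailed interval is δ = -4.3 ± z·0.54 with z = 1.645.
Half-width: 1.645 × 0.54 = 0.888.
-4.3 − 0.888 = -5.188; -4.3 + 0.888 = -3.412.

[-5.188, -3.412]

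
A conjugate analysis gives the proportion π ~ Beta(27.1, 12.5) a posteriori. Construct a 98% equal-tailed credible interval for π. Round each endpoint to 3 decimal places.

[0.504, 0.838]

Posterior: Beta(27.1, 12.5).
Equal-tailed 98% interval: the 0.01 and 0.99 quantiles of Beta(27.1, 12.5).
Posterior mean ≈ 0.684, SD ≈ 0.073; a Normal approximation gives roughly [0.515, 0.854].
Exact: F⁻¹(0.01) = 0.504; F⁻¹(0.99) = 0.838.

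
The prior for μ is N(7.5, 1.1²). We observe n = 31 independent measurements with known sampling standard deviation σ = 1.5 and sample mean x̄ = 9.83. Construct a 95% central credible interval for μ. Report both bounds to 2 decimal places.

[9.19, 10.21]

Posterior precision = 1/1.1² + 31/1.5² = 0.8264 + 13.7778 = 14.6042, so posterior SD = 0.2617.
Posterior mean = (7.5/1.1² + 31·9.83/1.5²) / 14.6042 = 9.6981.
Interval: 9.6981 ± 1.960 × 0.2617 → [9.19, 10.21].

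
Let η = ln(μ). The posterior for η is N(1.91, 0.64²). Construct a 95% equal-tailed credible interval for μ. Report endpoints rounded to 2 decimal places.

[1.93, 23.67]

On the log scale the 95% interval is 1.91 ± 1.960 × 0.64 = [0.6556, 3.1644].
Exponentiate: [e^0.6556, e^3.1644] = [1.93, 23.67].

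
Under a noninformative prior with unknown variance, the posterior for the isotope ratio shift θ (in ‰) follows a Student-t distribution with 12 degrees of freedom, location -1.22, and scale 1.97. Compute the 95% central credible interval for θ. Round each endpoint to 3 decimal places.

[-5.512, 3.072]

The t_12 distribution is symmetric; the 95% interval is -1.22 ± t·1.97 with t_{0.975,12} = 2.179.
Half-width: 2.179 × 1.97 = 4.292.
-1.22 − 4.292 = -5.512; -1.22 + 4.292 = 3.072.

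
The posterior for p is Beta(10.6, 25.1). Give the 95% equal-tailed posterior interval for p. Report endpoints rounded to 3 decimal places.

Posterior: Beta(10.6, 25.1).
Equal-tailed 95% interval: the 0.025 and 0.975 quantiles of Beta(10.6, 25.1).
Posterior mean ≈ 0.297, SD ≈ 0.075; a Normal approximation gives roughly [0.149, 0.445].
Exact: F⁻¹(0.025) = 0.161; F⁻¹(0.975) = 0.454.

[0.161, 0.454]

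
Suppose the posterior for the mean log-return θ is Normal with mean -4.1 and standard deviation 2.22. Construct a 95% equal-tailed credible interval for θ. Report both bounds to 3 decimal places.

The posterior is symmetric, so the 95% equal-tailed interval is θ = -4.1 ± z·2.22 with z = 1.960.
Half-width: 1.960 × 2.22 = 4.351.
-4.1 − 4.351 = -8.451; -4.1 + 4.351 = 0.251.

[-8.451, 0.251]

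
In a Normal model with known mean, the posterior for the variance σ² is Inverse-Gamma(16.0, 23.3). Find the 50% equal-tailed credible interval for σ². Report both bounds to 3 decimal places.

[1.260, 1.772]

Inverse-Gamma(16.0, 23.3) quantiles: F⁻¹(0.25) and F⁻¹(0.75).
Equivalently, 1/σ² ~ Gamma(16.0, rate = 23.3); invert its 0.75 and 0.25 quantiles.
Posterior mean ≈ 1.553, SD ≈ 0.415; a Normal approximation gives roughly [1.273, 1.833].
Exact: lower = 1.260; upper = 1.772.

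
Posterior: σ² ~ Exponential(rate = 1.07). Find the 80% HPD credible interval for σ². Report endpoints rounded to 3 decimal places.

[0.000, 1.504]

The exponential density is strictly decreasing on [0, ∞), so the HPD interval is anchored at 0: [0, q] with P(σ² ≤ q) = 0.80.
q = −ln(1 − 0.80) / 1.07 = 1.6094 / 1.07 = 1.504.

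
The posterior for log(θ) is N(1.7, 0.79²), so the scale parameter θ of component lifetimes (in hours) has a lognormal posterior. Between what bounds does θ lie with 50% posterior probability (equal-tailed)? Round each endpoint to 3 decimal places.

[3.213, 9.326]

On the log scale the 50% interval is 1.7 ± 0.674 × 0.79 = [1.1672, 2.2328].
Exponentiate: [e^1.1672, e^2.2328] = [3.213, 9.326].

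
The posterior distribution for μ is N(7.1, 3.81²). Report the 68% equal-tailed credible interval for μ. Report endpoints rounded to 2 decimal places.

[3.31, 10.89]

The posterior is symmetric, so the 68% equal-tailed interval is μ = 7.1 ± z·3.81 with z = 0.994.
Half-width: 0.994 × 3.81 = 3.79.
7.1 − 3.79 = 3.31; 7.1 + 3.79 = 10.89.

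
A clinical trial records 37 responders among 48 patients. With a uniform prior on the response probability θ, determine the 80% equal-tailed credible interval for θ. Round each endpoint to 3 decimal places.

[0.681, 0.835]

Posterior: Beta(1+37, 1+11) = Beta(38, 12).
Equal-tailed 80% interval: the 0.1 and 0.9 quantiles of Beta(38, 12).
Posterior mean ≈ 0.760, SD ≈ 0.060; a Normal approximation gives roughly [0.683, 0.837].
Exact: F⁻¹(0.1) = 0.681; F⁻¹(0.9) = 0.835.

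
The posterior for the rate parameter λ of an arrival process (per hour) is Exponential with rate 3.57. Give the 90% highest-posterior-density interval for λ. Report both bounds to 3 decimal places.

The exponential density is strictly decreasing on [0, ∞), so the HPD interval is anchored at 0: [0, q] with P(λ ≤ q) = 0.90.
q = −ln(1 − 0.90) / 3.57 = 2.3026 / 3.57 = 0.645.

[0.000, 0.645]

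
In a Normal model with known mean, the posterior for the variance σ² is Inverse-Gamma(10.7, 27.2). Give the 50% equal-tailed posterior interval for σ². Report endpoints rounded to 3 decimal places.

[2.144, 3.257]

Inverse-Gamma(10.7, 27.2) quantiles: F⁻¹(0.25) and F⁻¹(0.75).
Equivalently, 1/σ² ~ Gamma(10.7, rate = 27.2); invert its 0.75 and 0.25 quantiles.
Posterior mean ≈ 2.804, SD ≈ 0.951; a Normal approximation gives roughly [2.163, 3.445].
Exact: lower = 2.144; upper = 3.257.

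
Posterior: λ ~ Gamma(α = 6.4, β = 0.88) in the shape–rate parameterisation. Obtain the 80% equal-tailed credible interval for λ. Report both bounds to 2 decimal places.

Posterior: Gamma(shape 6.4, rate 0.88).
Equal-tailed 80% interval: Gamma(6.4, 0.88) quantiles at 0.1 and 0.9.
Posterior mean ≈ 7.27, SD ≈ 2.87; a Normal approximation gives roughly [3.59, 10.96].
Exact: lower = 3.92; upper = 11.11.

[3.92, 11.11]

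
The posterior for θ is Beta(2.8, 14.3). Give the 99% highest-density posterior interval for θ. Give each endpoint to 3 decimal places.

[0.008, 0.416]

The posterior is unimodal and skewed, so the HPD interval has equal density at both endpoints and is the shortest 99% interval.
Solving f(0.008) = f(0.416) with F(0.416) − F(0.008) = 0.99 gives [0.008, 0.416].
For comparison, the equal-tailed interval is [0.018, 0.445]; the HPD is narrower and shifted toward the mode.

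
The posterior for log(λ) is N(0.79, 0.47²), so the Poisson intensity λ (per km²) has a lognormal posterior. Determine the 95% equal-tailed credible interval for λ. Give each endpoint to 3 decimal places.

On the log scale the 95% interval is 0.79 ± 1.960 × 0.47 = [-0.1312, 1.7112].
Exponentiate: [e^-0.1312, e^1.7112] = [0.877, 5.536].

[0.877, 5.536]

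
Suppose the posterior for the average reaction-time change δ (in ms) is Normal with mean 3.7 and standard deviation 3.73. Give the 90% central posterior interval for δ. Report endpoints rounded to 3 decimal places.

The posterior is symmetric, so the 90% equal-tailed interval is δ = 3.7 ± z·3.73 with z = 1.645.
Half-width: 1.645 × 3.73 = 6.135.
3.7 − 6.135 = -2.435; 3.7 + 6.135 = 9.835.

[-2.435, 9.835]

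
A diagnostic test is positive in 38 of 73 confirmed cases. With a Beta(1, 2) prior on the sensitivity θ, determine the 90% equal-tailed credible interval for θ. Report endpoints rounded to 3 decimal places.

Posterior: Beta(1+38, 2+35) = Beta(39, 37).
Equal-tailed 90% interval: the 0.05 and 0.95 quantiles of Beta(39, 37).
Posterior mean ≈ 0.513, SD ≈ 0.057; a Normal approximation gives roughly [0.419, 0.607].
Exact: F⁻¹(0.05) = 0.419; F⁻¹(0.95) = 0.607.

[0.419, 0.607]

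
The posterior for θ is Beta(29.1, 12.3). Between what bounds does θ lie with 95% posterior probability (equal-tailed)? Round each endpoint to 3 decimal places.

[0.557, 0.830]

Posterior: Beta(29.1, 12.3).
Equal-tailed 95% interval: the 0.025 and 0.975 quantiles of Beta(29.1, 12.3).
Posterior mean ≈ 0.703, SD ≈ 0.070; a Normal approximation gives roughly [0.565, 0.840].
Exact: F⁻¹(0.025) = 0.557; F⁻¹(0.975) = 0.830.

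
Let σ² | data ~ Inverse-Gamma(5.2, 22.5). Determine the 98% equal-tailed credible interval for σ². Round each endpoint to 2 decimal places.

Inverse-Gamma(5.2, 22.5) quantiles: F⁻¹(0.01) and F⁻¹(0.99).
Equivalently, 1/σ² ~ Gamma(5.2, rate = 22.5); invert its 0.99 and 0.01 quantiles.
Posterior mean ≈ 5.36, SD ≈ 2.99; a Normal approximation gives roughly [-1.61, 12.32].
Exact: lower = 1.89; upper = 16.34.

[1.89, 16.34]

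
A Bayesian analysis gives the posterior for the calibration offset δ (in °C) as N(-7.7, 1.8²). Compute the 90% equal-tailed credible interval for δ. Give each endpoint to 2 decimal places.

[-10.66, -4.74]

The posterior is symmetric, so the 90% equal-tailed interval is δ = -7.7 ± z·1.8 with z = 1.645.
Half-width: 1.645 × 1.8 = 2.96.
-7.7 − 2.96 = -10.66; -7.7 + 2.96 = -4.74.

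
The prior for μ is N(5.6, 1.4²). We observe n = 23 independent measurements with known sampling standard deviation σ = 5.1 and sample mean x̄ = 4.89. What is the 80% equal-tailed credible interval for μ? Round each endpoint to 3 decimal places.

Posterior precision = 1/1.4² + 23/5.1² = 0.5102 + 0.8843 = 1.3945, so posterior SD = 0.8468.
Posterior mean = (5.6/1.4² + 23·4.89/5.1²) / 1.3945 = 5.1498.
Interval: 5.1498 ± 1.282 × 0.8468 → [4.065, 6.235].

[4.065, 6.235]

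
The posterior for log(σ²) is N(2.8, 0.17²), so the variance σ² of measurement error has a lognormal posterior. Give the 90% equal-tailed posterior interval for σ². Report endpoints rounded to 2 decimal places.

On the log scale the 90% interval is 2.8 ± 1.645 × 0.17 = [2.5204, 3.0796].
Exponentiate: [e^2.5204, e^3.0796] = [12.43, 21.75].

[12.43, 21.75]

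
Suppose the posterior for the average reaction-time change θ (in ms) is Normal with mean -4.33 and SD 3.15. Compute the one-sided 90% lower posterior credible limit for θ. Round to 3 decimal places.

Need L with P(θ ≥ L) = 0.90: L = -4.33 − z_{0.1}·3.15.
z = 1.282; L = -4.33 − 1.282 × 3.15 = -8.367.

-8.367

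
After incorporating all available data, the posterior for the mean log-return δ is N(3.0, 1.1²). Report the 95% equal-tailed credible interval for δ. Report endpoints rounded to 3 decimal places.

[0.844, 5.156]

The posterior is symmetric, so the 95% equal-tailed interval is δ = 3.0 ± z·1.1 with z = 1.960.
Half-width: 1.960 × 1.1 = 2.156.
3.0 − 2.156 = 0.844; 3.0 + 2.156 = 5.156.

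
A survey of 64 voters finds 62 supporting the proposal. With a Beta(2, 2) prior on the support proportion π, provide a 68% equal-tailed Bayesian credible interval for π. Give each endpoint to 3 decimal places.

[0.914, 0.969]

Posterior: Beta(2+62, 2+2) = Beta(64, 4).
Equal-tailed 68% interval: the 0.16 and 0.84 quantiles of Beta(64, 4).
Posterior mean ≈ 0.941, SD ≈ 0.028; a Normal approximation gives roughly [0.913, 0.969].
Exact: F⁻¹(0.16) = 0.914; F⁻¹(0.84) = 0.969.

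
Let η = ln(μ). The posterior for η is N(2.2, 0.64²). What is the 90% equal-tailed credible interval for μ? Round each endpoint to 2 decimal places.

[3.15, 25.86]

On the log scale the 90% interval is 2.2 ± 1.645 × 0.64 = [1.1473, 3.2527].
Exponentiate: [e^1.1473, e^3.2527] = [3.15, 25.86].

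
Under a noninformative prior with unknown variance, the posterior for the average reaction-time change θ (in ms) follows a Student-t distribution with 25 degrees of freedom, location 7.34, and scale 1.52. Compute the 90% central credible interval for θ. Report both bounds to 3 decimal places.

The t_25 distribution is symmetric; the 90% interval is 7.34 ± t·1.52 with t_{0.95,25} = 1.708.
Half-width: 1.708 × 1.52 = 2.596.
7.34 − 2.596 = 4.744; 7.34 + 2.596 = 9.936.

[4.744, 9.936]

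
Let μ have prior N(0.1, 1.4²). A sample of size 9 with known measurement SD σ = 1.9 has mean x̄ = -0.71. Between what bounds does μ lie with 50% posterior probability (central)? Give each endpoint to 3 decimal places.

[-0.962, -0.183]

Posterior precision = 1/1.4² + 9/1.9² = 0.5102 + 2.4931 = 3.0033, so posterior SD = 0.5770.
Posterior mean = (0.1/1.4² + 9·-0.71/1.9²) / 3.0033 = -0.5724.
Interval: -0.5724 ± 0.674 × 0.5770 → [-0.962, -0.183].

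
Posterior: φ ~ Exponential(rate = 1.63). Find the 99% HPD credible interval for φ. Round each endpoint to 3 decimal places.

[0.000, 2.825]

The exponential density is strictly decreasing on [0, ∞), so the HPD interval is anchored at 0: [0, q] with P(φ ≤ q) = 0.99.
q = −ln(1 − 0.99) / 1.63 = 4.6052 / 1.63 = 2.825.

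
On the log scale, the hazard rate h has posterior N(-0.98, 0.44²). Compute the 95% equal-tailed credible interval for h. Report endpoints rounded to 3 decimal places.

[0.158, 0.889]

On the log scale the 95% interval is -0.98 ± 1.960 × 0.44 = [-1.8424, -0.1176].
Exponentiate: [e^-1.8424, e^-0.1176] = [0.158, 0.889].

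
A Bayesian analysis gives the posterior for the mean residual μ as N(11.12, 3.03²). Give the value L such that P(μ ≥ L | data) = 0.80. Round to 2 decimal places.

8.57

Need L with P(μ ≥ L) = 0.80: L = 11.12 − z_{0.2}·3.03.
z = 0.842; L = 11.12 − 0.842 × 3.03 = 8.57.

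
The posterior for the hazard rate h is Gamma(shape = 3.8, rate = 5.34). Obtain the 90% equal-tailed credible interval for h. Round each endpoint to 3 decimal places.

[0.234, 1.398]

Posterior: Gamma(shape 3.8, rate 5.34).
Equal-tailed 90% interval: Gamma(3.8, 5.34) quantiles at 0.05 and 0.95.
Posterior mean ≈ 0.712, SD ≈ 0.365; a Normal approximation gives roughly [0.111, 1.312].
Exact: lower = 0.234; upper = 1.398.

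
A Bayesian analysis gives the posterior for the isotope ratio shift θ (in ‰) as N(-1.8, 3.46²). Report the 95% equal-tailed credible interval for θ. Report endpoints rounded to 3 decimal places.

The posterior is symmetric, so the 95% equal-tailed interval is θ = -1.8 ± z·3.46 with z = 1.960.
Half-width: 1.960 × 3.46 = 6.781.
-1.8 − 6.781 = -8.581; -1.8 + 6.781 = 4.981.

[-8.581, 4.981]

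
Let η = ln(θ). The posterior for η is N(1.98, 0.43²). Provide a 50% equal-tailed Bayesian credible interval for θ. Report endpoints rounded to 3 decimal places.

[5.419, 9.680]

On the log scale the 50% interval is 1.98 ± 0.674 × 0.43 = [1.6900, 2.2700].
Exponentiate: [e^1.6900, e^2.2700] = [5.419, 9.680].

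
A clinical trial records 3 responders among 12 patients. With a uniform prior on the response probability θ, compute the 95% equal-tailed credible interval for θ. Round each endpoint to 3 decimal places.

[0.091, 0.538]

Posterior: Beta(1+3, 1+9) = Beta(4, 10).
Equal-tailed 95% interval: the 0.025 and 0.975 quantiles of Beta(4, 10).
Posterior mean ≈ 0.286, SD ≈ 0.117; a Normal approximation gives roughly [0.057, 0.514].
Exact: F⁻¹(0.025) = 0.091; F⁻¹(0.975) = 0.538.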